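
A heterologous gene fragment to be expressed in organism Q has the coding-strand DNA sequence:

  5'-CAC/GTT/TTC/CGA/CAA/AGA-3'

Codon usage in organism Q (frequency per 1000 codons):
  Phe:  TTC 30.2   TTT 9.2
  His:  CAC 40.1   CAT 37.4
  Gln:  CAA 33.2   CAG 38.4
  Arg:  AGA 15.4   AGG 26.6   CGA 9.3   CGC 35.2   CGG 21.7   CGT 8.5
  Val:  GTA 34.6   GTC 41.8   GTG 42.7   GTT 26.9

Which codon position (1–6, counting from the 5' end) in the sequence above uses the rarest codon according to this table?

4

Codon 1 CAC (His): 40.1 per 1000.
Codon 2 GTT (Val): 26.9 per 1000.
Codon 3 TTC (Phe): 30.2 per 1000.
Codon 4 CGA (Arg): 9.3 per 1000.
Codon 5 CAA (Gln): 33.2 per 1000.
Codon 6 AGA (Arg): 15.4 per 1000.
Lowest frequency is 9.3 at codon 4.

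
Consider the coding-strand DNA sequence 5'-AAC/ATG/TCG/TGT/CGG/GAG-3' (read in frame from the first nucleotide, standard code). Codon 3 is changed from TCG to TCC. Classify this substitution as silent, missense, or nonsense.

Position 9 falls in codon 3: TCG → Ser.
After the substitution the codon is TCC → Ser.
Both encode Ser, so the change is synonymous.

silent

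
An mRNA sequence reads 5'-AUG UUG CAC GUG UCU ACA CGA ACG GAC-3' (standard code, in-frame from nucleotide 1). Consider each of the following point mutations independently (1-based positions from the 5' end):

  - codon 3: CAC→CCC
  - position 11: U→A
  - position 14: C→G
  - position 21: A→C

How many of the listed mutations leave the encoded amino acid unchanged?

Codon 3: CAC (His) → CCC (Pro) — missense.
Codon 4: GUG (Val) → GAG (Glu) — missense.
Codon 5: UCU (Ser) → UGU (Cys) — missense.
Codon 7: CGA (Arg) → CGC (Arg) — synonymous.
Synonymous: 1 of 4.

1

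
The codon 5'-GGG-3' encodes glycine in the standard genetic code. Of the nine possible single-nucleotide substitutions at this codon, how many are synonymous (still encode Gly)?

3

Position 1: none → 0 synonymous.
Position 2: none → 0 synonymous.
Position 3: GGU, GGC, GGA → 3 synonymous.
Total: 0 + 0 + 3 = 3.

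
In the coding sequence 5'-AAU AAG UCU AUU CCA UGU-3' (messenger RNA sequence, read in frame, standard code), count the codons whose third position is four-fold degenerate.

2

Codon 1 AAU (Asn): third position 2-fold.
Codon 2 AAG (Lys): third position 2-fold.
Codon 3 UCU (Ser): third position 4-fold.
Codon 4 AUU (Ile): third position 3-fold.
Codon 5 CCA (Pro): third position 4-fold.
Codon 6 UGU (Cys): third position 2-fold.
Four-fold degenerate third positions: 2.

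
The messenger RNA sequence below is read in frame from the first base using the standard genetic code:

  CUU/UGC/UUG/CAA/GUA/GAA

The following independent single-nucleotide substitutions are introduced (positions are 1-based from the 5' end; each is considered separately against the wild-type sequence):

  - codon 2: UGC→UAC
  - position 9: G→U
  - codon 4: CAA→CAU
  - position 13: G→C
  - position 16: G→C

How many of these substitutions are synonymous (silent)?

0

Codon 2: UGC (Cys) → UAC (Tyr) — missense.
Codon 3: UUG (Leu) → UUU (Phe) — missense.
Codon 4: CAA (Gln) → CAU (His) — missense.
Codon 5: GUA (Val) → CUA (Leu) — missense.
Codon 6: GAA (Glu) → CAA (Gln) — missense.
Synonymous: 0 of 5.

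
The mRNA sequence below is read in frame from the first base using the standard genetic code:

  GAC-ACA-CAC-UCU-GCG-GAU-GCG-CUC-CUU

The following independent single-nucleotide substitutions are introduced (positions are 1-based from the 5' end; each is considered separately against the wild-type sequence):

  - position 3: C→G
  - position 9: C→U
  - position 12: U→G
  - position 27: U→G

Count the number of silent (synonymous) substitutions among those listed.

Codon 1: GAC (Asp) → GAG (Glu) — missense.
Codon 3: CAC (His) → CAU (His) — synonymous.
Codon 4: UCU (Ser) → UCG (Ser) — synonymous.
Codon 9: CUU (Leu) → CUG (Leu) — synonymous.
Synonymous: 3 of 4.

3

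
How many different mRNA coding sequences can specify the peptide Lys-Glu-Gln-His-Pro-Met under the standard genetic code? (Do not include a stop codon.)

64

Lys: 2 codons.
Glu: 2 codons.
Gln: 2 codons.
His: 2 codons.
Pro: 4 codons.
Met: 1 codon.
2 × 2 × 2 × 2 × 4 × 1 = 64.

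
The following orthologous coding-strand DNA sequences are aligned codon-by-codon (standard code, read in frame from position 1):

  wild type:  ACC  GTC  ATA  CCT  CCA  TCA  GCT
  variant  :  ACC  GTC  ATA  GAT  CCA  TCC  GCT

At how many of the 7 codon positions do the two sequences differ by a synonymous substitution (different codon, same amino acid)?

1

Codon 1: ACC Thr / ACC Thr — identical.
Codon 2: GTC Val / GTC Val — identical.
Codon 3: ATA Ile / ATA Ile — identical.
Codon 4: CCT Pro / GAT Asp — nonsynonymous.
Codon 5: CCA Pro / CCA Pro — identical.
Codon 6: TCA Ser / TCC Ser — synonymous.
Codon 7: GCT Ala / GCT Ala — identical.
Synonymous differences: 1.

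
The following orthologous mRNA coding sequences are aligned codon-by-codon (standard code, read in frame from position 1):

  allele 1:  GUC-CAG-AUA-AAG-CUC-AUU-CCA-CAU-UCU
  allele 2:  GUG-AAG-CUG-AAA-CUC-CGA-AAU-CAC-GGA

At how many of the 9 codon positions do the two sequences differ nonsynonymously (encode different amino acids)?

Codon 1: GUC Val / GUG Val — synonymous.
Codon 2: CAG Gln / AAG Lys — nonsynonymous.
Codon 3: AUA Ile / CUG Leu — nonsynonymous.
Codon 4: AAG Lys / AAA Lys — synonymous.
Codon 5: CUC Leu / CUC Leu — identical.
Codon 6: AUU Ile / CGA Arg — nonsynonymous.
Codon 7: CCA Pro / AAU Asn — nonsynonymous.
Codon 8: CAU His / CAC His — synonymous.
Codon 9: UCU Ser / GGA Gly — nonsynonymous.
Nonsynonymous differences: 5.

5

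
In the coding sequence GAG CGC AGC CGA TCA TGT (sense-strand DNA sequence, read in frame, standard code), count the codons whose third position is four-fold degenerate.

Codon 1 GAG (Glu): third position 2-fold.
Codon 2 CGC (Arg): third position 4-fold.
Codon 3 AGC (Ser): third position 2-fold.
Codon 4 CGA (Arg): third position 4-fold.
Codon 5 TCA (Ser): third position 4-fold.
Codon 6 TGT (Cys): third position 2-fold.
Four-fold degenerate third positions: 3.

3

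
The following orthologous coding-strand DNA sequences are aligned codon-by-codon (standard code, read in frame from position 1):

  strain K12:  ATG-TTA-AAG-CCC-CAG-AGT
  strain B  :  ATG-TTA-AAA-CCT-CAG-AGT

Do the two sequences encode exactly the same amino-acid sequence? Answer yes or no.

Codon 1: ATG Met / ATG Met — identical.
Codon 2: TTA Leu / TTA Leu — identical.
Codon 3: AAG Lys / AAA Lys — synonymous.
Codon 4: CCC Pro / CCT Pro — synonymous.
Codon 5: CAG Gln / CAG Gln — identical.
Codon 6: AGT Ser / AGT Ser — identical.
Nonsynonymous differences: 0 → same protein.

yes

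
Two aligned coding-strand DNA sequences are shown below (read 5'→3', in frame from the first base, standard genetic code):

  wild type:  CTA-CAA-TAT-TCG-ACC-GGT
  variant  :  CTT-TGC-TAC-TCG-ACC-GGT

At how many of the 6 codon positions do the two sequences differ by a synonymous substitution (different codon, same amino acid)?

2

Codon 1: CTA Leu / CTT Leu — synonymous.
Codon 2: CAA Gln / TGC Cys — nonsynonymous.
Codon 3: TAT Tyr / TAC Tyr — synonymous.
Codon 4: TCG Ser / TCG Ser — identical.
Codon 5: ACC Thr / ACC Thr — identical.
Codon 6: GGT Gly / GGT Gly — identical.
Synonymous differences: 2.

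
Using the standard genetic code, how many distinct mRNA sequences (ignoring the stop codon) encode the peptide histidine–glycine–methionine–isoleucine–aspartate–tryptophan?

48

His: 2 codons.
Gly: 4 codons.
Met: 1 codon.
Ile: 3 codons.
Asp: 2 codons.
Trp: 1 codon.
2 × 4 × 1 × 3 × 2 × 1 = 48.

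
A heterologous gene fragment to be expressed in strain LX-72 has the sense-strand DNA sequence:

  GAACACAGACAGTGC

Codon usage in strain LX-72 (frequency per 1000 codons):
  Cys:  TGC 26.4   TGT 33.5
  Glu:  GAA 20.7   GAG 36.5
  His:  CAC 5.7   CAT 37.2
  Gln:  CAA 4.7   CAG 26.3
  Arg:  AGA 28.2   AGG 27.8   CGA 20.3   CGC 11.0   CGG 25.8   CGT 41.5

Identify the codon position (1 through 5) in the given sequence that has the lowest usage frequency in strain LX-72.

2

Codon 1 GAA (Glu): 20.7 per 1000.
Codon 2 CAC (His): 5.7 per 1000.
Codon 3 AGA (Arg): 28.2 per 1000.
Codon 4 CAG (Gln): 26.3 per 1000.
Codon 5 TGC (Cys): 26.4 per 1000.
Lowest frequency is 5.7 at codon 2.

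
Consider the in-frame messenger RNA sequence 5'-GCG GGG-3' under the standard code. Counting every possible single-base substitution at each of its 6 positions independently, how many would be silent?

6

Codon 1 (GCG, Ala): 3 synonymous substitutions.
Codon 2 (GGG, Gly): 3 synonymous substitutions.
Total: 3 + 3 = 6.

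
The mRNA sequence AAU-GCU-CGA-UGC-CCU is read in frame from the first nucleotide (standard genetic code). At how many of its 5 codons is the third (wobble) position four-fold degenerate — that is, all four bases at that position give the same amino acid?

3

Codon 1 AAU (Asn): third position 2-fold.
Codon 2 GCU (Ala): third position 4-fold.
Codon 3 CGA (Arg): third position 4-fold.
Codon 4 UGC (Cys): third position 2-fold.
Codon 5 CCU (Pro): third position 4-fold.
Four-fold degenerate third positions: 3.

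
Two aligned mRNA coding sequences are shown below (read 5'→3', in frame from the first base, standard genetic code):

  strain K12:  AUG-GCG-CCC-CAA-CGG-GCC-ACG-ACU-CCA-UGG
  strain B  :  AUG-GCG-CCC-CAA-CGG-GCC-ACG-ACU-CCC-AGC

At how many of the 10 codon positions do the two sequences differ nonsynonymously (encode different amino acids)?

Codon 1: AUG Met / AUG Met — identical.
Codon 2: GCG Ala / GCG Ala — identical.
Codon 3: CCC Pro / CCC Pro — identical.
Codon 4: CAA Gln / CAA Gln — identical.
Codon 5: CGG Arg / CGG Arg — identical.
Codon 6: GCC Ala / GCC Ala — identical.
Codon 7: ACG Thr / ACG Thr — identical.
Codon 8: ACU Thr / ACU Thr — identical.
Codon 9: CCA Pro / CCC Pro — synonymous.
Codon 10: UGG Trp / AGC Ser — nonsynonymous.
Nonsynonymous differences: 1.

1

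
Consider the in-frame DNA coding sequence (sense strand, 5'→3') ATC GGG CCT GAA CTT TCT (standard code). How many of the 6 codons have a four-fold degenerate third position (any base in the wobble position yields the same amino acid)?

Codon 1 ATC (Ile): third position 3-fold.
Codon 2 GGG (Gly): third position 4-fold.
Codon 3 CCT (Pro): third position 4-fold.
Codon 4 GAA (Glu): third position 2-fold.
Codon 5 CTT (Leu): third position 4-fold.
Codon 6 TCT (Ser): third position 4-fold.
Four-fold degenerate third positions: 4.

4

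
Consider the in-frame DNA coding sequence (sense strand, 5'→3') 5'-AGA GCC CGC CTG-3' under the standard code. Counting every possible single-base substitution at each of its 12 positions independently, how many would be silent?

Codon 1 (AGA, Arg): 2 synonymous substitutions.
Codon 2 (GCC, Ala): 3 synonymous substitutions.
Codon 3 (CGC, Arg): 3 synonymous substitutions.
Codon 4 (CTG, Leu): 4 synonymous substitutions.
Total: 2 + 3 + 3 + 4 = 12.

12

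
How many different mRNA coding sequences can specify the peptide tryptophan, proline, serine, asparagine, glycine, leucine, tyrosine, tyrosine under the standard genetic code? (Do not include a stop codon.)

4608

Trp: 1 codon.
Pro: 4 codons.
Ser: 6 codons.
Asn: 2 codons.
Gly: 4 codons.
Leu: 6 codons.
Tyr: 2 codons.
Tyr: 2 codons.
1 × 4 × 6 × 2 × 4 × 6 × 2 × 2 = 4608.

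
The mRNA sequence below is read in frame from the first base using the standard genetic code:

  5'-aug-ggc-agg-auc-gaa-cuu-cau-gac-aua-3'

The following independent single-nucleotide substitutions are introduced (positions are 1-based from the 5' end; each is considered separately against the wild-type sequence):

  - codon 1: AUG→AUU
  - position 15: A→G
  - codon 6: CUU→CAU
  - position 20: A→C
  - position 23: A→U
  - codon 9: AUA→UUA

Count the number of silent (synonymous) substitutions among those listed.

1

Codon 1: AUG (Met) → AUU (Ile) — missense.
Codon 5: GAA (Glu) → GAG (Glu) — synonymous.
Codon 6: CUU (Leu) → CAU (His) — missense.
Codon 7: CAU (His) → CCU (Pro) — missense.
Codon 8: GAC (Asp) → GUC (Val) — missense.
Codon 9: AUA (Ile) → UUA (Leu) — missense.
Synonymous: 1 of 6.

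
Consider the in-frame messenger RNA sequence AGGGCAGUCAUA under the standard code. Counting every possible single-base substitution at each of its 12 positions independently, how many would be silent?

10

Codon 1 (AGG, Arg): 2 synonymous substitutions.
Codon 2 (GCA, Ala): 3 synonymous substitutions.
Codon 3 (GUC, Val): 3 synonymous substitutions.
Codon 4 (AUA, Ile): 2 synonymous substitutions.
Total: 2 + 3 + 3 + 2 = 10.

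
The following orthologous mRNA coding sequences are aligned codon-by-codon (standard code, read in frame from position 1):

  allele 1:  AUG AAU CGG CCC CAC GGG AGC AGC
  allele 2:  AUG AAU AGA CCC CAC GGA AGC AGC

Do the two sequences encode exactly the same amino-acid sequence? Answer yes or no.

Codon 1: AUG Met / AUG Met — identical.
Codon 2: AAU Asn / AAU Asn — identical.
Codon 3: CGG Arg / AGA Arg — synonymous.
Codon 4: CCC Pro / CCC Pro — identical.
Codon 5: CAC His / CAC His — identical.
Codon 6: GGG Gly / GGA Gly — synonymous.
Codon 7: AGC Ser / AGC Ser — identical.
Codon 8: AGC Ser / AGC Ser — identical.
Nonsynonymous differences: 0 → same protein.

yes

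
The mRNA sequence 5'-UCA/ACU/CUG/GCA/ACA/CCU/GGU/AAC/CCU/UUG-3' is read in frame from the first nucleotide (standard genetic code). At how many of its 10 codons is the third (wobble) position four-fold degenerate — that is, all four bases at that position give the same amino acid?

8

Codon 1 UCA (Ser): third position 4-fold.
Codon 2 ACU (Thr): third position 4-fold.
Codon 3 CUG (Leu): third position 4-fold.
Codon 4 GCA (Ala): third position 4-fold.
Codon 5 ACA (Thr): third position 4-fold.
Codon 6 CCU (Pro): third position 4-fold.
Codon 7 GGU (Gly): third position 4-fold.
Codon 8 AAC (Asn): third position 2-fold.
Codon 9 CCU (Pro): third position 4-fold.
Codon 10 UUG (Leu): third position 2-fold.
Four-fold degenerate third positions: 8.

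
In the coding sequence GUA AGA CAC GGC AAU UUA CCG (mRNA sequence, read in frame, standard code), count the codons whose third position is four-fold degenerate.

3

Codon 1 GUA (Val): third position 4-fold.
Codon 2 AGA (Arg): third position 2-fold.
Codon 3 CAC (His): third position 2-fold.
Codon 4 GGC (Gly): third position 4-fold.
Codon 5 AAU (Asn): third position 2-fold.
Codon 6 UUA (Leu): third position 2-fold.
Codon 7 CCG (Pro): third position 4-fold.
Four-fold degenerate third positions: 3.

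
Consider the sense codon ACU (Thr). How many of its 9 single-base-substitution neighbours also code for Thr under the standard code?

3

Position 1: none → 0 synonymous.
Position 2: none → 0 synonymous.
Position 3: ACC, ACA, ACG → 3 synonymous.
Total: 0 + 0 + 3 = 3.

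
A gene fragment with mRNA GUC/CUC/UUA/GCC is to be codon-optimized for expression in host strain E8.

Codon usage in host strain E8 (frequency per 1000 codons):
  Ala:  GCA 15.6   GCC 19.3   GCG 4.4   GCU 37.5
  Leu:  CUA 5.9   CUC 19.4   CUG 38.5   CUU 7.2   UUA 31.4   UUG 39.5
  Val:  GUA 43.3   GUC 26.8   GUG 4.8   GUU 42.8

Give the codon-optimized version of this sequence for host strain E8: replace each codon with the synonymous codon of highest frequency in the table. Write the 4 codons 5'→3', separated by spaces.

Codon 1 (Val): best is GUA at 43.3.
Codon 2 (Leu): best is UUG at 39.5.
Codon 3 (Leu): best is UUG at 39.5.
Codon 4 (Ala): best is GCU at 37.5.

GUA UUG UUG GCU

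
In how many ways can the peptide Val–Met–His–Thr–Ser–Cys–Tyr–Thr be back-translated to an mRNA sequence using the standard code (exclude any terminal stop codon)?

Val: 4 codons.
Met: 1 codon.
His: 2 codons.
Thr: 4 codons.
Ser: 6 codons.
Cys: 2 codons.
Tyr: 2 codons.
Thr: 4 codons.
4 × 1 × 2 × 4 × 6 × 2 × 2 × 4 = 3072.

3072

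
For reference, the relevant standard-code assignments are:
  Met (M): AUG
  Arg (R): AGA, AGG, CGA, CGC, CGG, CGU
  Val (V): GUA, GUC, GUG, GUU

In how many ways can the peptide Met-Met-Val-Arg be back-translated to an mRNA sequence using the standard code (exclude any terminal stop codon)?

24

Met: 1 codon.
Met: 1 codon.
Val: 4 codons.
Arg: 6 codons.
1 × 1 × 4 × 6 = 24.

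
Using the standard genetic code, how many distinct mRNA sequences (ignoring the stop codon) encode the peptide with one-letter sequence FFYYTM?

64

Phe: 2 codons.
Phe: 2 codons.
Tyr: 2 codons.
Tyr: 2 codons.
Thr: 4 codons.
Met: 1 codon.
2 × 2 × 2 × 2 × 4 × 1 = 64.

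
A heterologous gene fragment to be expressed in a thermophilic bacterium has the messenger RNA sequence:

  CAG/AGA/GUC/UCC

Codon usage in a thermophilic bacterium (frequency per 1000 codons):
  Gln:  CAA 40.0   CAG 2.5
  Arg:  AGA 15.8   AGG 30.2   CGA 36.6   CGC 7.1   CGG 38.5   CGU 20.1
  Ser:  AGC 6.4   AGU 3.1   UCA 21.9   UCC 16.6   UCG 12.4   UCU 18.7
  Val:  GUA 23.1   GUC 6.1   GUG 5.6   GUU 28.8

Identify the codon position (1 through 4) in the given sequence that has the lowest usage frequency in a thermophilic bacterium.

Codon 1 CAG (Gln): 2.5 per 1000.
Codon 2 AGA (Arg): 15.8 per 1000.
Codon 3 GUC (Val): 6.1 per 1000.
Codon 4 UCC (Ser): 16.6 per 1000.
Lowest frequency is 2.5 at codon 1.

1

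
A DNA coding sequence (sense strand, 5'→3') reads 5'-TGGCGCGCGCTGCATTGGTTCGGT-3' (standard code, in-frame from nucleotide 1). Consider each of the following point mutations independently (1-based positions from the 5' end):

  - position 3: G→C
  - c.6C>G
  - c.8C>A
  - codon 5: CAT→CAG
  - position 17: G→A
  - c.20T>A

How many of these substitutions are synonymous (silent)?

Codon 1: TGG (Trp) → TGC (Cys) — missense.
Codon 2: CGC (Arg) → CGG (Arg) — synonymous.
Codon 3: GCG (Ala) → GAG (Glu) — missense.
Codon 5: CAT (His) → CAG (Gln) — missense.
Codon 6: TGG (Trp) → TAG (Stop) — nonsense.
Codon 7: TTC (Phe) → TAC (Tyr) — missense.
Synonymous: 1 of 6.

1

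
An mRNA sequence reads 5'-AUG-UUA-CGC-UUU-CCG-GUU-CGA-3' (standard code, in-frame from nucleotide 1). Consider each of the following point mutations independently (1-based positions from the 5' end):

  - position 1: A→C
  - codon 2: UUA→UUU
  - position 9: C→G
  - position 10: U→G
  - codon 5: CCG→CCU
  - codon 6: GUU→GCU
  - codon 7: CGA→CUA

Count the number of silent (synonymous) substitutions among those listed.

2

Codon 1: AUG (Met) → CUG (Leu) — missense.
Codon 2: UUA (Leu) → UUU (Phe) — missense.
Codon 3: CGC (Arg) → CGG (Arg) — synonymous.
Codon 4: UUU (Phe) → GUU (Val) — missense.
Codon 5: CCG (Pro) → CCU (Pro) — synonymous.
Codon 6: GUU (Val) → GCU (Ala) — missense.
Codon 7: CGA (Arg) → CUA (Leu) — missense.
Synonymous: 2 of 7.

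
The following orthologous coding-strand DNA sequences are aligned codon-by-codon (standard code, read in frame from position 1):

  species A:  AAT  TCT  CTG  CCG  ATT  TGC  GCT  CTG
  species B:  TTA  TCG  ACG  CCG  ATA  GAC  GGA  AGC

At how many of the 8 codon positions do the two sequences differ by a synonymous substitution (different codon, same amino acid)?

Codon 1: AAT Asn / TTA Leu — nonsynonymous.
Codon 2: TCT Ser / TCG Ser — synonymous.
Codon 3: CTG Leu / ACG Thr — nonsynonymous.
Codon 4: CCG Pro / CCG Pro — identical.
Codon 5: ATT Ile / ATA Ile — synonymous.
Codon 6: TGC Cys / GAC Asp — nonsynonymous.
Codon 7: GCT Ala / GGA Gly — nonsynonymous.
Codon 8: CTG Leu / AGC Ser — nonsynonymous.
Synonymous differences: 2.

2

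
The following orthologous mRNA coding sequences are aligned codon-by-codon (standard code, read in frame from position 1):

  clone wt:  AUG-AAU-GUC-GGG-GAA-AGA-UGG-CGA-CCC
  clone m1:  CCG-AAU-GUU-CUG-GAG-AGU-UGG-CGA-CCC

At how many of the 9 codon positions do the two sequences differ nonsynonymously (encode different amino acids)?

3

Codon 1: AUG Met / CCG Pro — nonsynonymous.
Codon 2: AAU Asn / AAU Asn — identical.
Codon 3: GUC Val / GUU Val — synonymous.
Codon 4: GGG Gly / CUG Leu — nonsynonymous.
Codon 5: GAA Glu / GAG Glu — synonymous.
Codon 6: AGA Arg / AGU Ser — nonsynonymous.
Codon 7: UGG Trp / UGG Trp — identical.
Codon 8: CGA Arg / CGA Arg — identical.
Codon 9: CCC Pro / CCC Pro — identical.
Nonsynonymous differences: 3.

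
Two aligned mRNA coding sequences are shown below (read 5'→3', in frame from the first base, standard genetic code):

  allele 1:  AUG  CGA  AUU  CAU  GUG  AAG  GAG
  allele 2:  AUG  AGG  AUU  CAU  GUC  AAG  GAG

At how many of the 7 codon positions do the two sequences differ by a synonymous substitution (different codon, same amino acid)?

2

Codon 1: AUG Met / AUG Met — identical.
Codon 2: CGA Arg / AGG Arg — synonymous.
Codon 3: AUU Ile / AUU Ile — identical.
Codon 4: CAU His / CAU His — identical.
Codon 5: GUG Val / GUC Val — synonymous.
Codon 6: AAG Lys / AAG Lys — identical.
Codon 7: GAG Glu / GAG Glu — identical.
Synonymous differences: 2.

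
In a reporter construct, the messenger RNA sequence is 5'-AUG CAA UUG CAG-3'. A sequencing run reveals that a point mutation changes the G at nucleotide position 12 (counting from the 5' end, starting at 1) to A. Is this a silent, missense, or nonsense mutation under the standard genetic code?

Position 12 falls in codon 4: CAG → Gln.
After the substitution the codon is CAA → Gln.
Both encode Gln, so the change is synonymous.

silent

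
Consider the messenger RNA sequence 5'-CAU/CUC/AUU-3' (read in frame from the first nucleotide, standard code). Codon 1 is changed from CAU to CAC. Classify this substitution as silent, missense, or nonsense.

Position 3 falls in codon 1: CAU → His.
After the substitution the codon is CAC → His.
Both encode His, so the change is synonymous.

silent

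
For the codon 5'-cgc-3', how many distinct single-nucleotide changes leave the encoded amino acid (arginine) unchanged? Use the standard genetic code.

3

Position 1: none → 0 synonymous.
Position 2: none → 0 synonymous.
Position 3: CGU, CGA, CGG → 3 synonymous.
Total: 0 + 0 + 3 = 3.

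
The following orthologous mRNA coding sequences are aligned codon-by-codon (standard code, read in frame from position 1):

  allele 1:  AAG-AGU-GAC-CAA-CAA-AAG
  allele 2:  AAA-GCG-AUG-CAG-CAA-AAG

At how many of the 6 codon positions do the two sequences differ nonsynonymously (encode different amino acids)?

2

Codon 1: AAG Lys / AAA Lys — synonymous.
Codon 2: AGU Ser / GCG Ala — nonsynonymous.
Codon 3: GAC Asp / AUG Met — nonsynonymous.
Codon 4: CAA Gln / CAG Gln — synonymous.
Codon 5: CAA Gln / CAA Gln — identical.
Codon 6: AAG Lys / AAG Lys — identical.
Nonsynonymous differences: 2.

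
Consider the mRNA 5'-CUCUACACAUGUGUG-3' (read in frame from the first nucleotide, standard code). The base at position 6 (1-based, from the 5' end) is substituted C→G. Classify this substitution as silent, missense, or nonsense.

nonsense

Position 6 falls in codon 2: UAC → Tyr.
After the substitution the codon is UAG → Stop.
The new codon is a stop codon, so this is a nonsense mutation.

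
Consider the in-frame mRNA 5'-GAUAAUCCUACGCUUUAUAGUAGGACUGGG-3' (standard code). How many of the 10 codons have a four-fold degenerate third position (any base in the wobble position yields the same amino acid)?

5

Codon 1 GAU (Asp): third position 2-fold.
Codon 2 AAU (Asn): third position 2-fold.
Codon 3 CCU (Pro): third position 4-fold.
Codon 4 ACG (Thr): third position 4-fold.
Codon 5 CUU (Leu): third position 4-fold.
Codon 6 UAU (Tyr): third position 2-fold.
Codon 7 AGU (Ser): third position 2-fold.
Codon 8 AGG (Arg): third position 2-fold.
Codon 9 ACU (Thr): third position 4-fold.
Codon 10 GGG (Gly): third position 4-fold.
Four-fold degenerate third positions: 5.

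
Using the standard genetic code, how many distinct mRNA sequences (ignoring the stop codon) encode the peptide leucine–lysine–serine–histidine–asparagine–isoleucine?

Leu: 6 codons.
Lys: 2 codons.
Ser: 6 codons.
His: 2 codons.
Asn: 2 codons.
Ile: 3 codons.
6 × 2 × 6 × 2 × 2 × 3 = 864.

864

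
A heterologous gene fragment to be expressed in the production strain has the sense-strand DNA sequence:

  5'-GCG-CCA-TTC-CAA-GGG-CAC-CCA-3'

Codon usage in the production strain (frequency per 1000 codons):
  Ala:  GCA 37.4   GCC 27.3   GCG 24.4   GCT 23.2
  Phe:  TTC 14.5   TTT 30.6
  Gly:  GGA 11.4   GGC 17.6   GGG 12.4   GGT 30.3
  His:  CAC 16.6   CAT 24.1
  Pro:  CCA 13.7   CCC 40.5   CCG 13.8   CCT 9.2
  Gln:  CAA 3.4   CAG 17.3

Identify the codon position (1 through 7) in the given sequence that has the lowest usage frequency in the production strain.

Codon 1 GCG (Ala): 24.4 per 1000.
Codon 2 CCA (Pro): 13.7 per 1000.
Codon 3 TTC (Phe): 14.5 per 1000.
Codon 4 CAA (Gln): 3.4 per 1000.
Codon 5 GGG (Gly): 12.4 per 1000.
Codon 6 CAC (His): 16.6 per 1000.
Codon 7 CCA (Pro): 13.7 per 1000.
Lowest frequency is 3.4 at codon 4.

4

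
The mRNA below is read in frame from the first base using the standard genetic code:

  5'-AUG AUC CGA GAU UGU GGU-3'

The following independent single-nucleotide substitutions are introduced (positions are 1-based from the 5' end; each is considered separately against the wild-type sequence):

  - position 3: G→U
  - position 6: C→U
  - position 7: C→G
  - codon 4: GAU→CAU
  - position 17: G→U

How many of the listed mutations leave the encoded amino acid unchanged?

Codon 1: AUG (Met) → AUU (Ile) — missense.
Codon 2: AUC (Ile) → AUU (Ile) — synonymous.
Codon 3: CGA (Arg) → GGA (Gly) — missense.
Codon 4: GAU (Asp) → CAU (His) — missense.
Codon 6: GGU (Gly) → GUU (Val) — missense.
Synonymous: 1 of 5.

1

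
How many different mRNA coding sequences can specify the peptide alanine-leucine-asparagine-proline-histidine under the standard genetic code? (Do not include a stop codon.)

Ala: 4 codons.
Leu: 6 codons.
Asn: 2 codons.
Pro: 4 codons.
His: 2 codons.
4 × 6 × 2 × 4 × 2 = 384.

384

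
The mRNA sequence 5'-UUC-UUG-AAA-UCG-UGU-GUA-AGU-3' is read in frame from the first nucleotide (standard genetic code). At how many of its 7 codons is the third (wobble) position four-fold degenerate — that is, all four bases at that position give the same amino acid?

2

Codon 1 UUC (Phe): third position 2-fold.
Codon 2 UUG (Leu): third position 2-fold.
Codon 3 AAA (Lys): third position 2-fold.
Codon 4 UCG (Ser): third position 4-fold.
Codon 5 UGU (Cys): third position 2-fold.
Codon 6 GUA (Val): third position 4-fold.
Codon 7 AGU (Ser): third position 2-fold.
Four-fold degenerate third positions: 2.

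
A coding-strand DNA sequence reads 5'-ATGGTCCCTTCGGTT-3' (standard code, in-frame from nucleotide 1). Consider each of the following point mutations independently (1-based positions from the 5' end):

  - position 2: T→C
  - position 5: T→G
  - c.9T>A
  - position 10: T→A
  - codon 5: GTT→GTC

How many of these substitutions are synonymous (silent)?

2

Codon 1: ATG (Met) → ACG (Thr) — missense.
Codon 2: GTC (Val) → GGC (Gly) — missense.
Codon 3: CCT (Pro) → CCA (Pro) — synonymous.
Codon 4: TCG (Ser) → ACG (Thr) — missense.
Codon 5: GTT (Val) → GTC (Val) — synonymous.
Synonymous: 2 of 5.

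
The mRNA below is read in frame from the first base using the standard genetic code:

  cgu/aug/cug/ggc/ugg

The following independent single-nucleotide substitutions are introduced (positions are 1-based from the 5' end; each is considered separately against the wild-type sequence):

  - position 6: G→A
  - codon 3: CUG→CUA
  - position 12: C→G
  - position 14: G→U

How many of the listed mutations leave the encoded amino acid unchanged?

Codon 2: AUG (Met) → AUA (Ile) — missense.
Codon 3: CUG (Leu) → CUA (Leu) — synonymous.
Codon 4: GGC (Gly) → GGG (Gly) — synonymous.
Codon 5: UGG (Trp) → UUG (Leu) — missense.
Synonymous: 2 of 4.

2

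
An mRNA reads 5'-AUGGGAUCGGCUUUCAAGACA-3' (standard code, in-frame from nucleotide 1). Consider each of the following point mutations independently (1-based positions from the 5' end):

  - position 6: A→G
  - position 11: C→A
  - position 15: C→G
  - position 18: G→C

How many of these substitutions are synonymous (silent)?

Codon 2: GGA (Gly) → GGG (Gly) — synonymous.
Codon 4: GCU (Ala) → GAU (Asp) — missense.
Codon 5: UUC (Phe) → UUG (Leu) — missense.
Codon 6: AAG (Lys) → AAC (Asn) — missense.
Synonymous: 1 of 4.

1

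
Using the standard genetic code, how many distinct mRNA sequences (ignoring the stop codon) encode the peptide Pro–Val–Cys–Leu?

192

Pro: 4 codons.
Val: 4 codons.
Cys: 2 codons.
Leu: 6 codons.
4 × 4 × 2 × 6 = 192.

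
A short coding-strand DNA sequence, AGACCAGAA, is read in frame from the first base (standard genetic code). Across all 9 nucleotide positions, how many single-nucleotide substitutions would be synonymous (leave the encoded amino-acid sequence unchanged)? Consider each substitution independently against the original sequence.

6

Codon 1 (AGA, Arg): 2 synonymous substitutions.
Codon 2 (CCA, Pro): 3 synonymous substitutions.
Codon 3 (GAA, Glu): 1 synonymous substitution.
Total: 2 + 3 + 1 = 6.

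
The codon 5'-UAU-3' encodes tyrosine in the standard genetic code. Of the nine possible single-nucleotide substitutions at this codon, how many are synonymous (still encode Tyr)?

Position 1: none → 0 synonymous.
Position 2: none → 0 synonymous.
Position 3: UAC → 1 synonymous.
Total: 0 + 0 + 1 = 1.

1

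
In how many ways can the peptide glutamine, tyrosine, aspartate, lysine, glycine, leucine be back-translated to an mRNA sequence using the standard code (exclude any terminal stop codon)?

Gln: 2 codons.
Tyr: 2 codons.
Asp: 2 codons.
Lys: 2 codons.
Gly: 4 codons.
Leu: 6 codons.
2 × 2 × 2 × 2 × 4 × 6 = 384.

384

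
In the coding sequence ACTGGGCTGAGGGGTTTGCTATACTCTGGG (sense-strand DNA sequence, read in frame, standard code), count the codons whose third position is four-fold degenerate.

7

Codon 1 ACT (Thr): third position 4-fold.
Codon 2 GGG (Gly): third position 4-fold.
Codon 3 CTG (Leu): third position 4-fold.
Codon 4 AGG (Arg): third position 2-fold.
Codon 5 GGT (Gly): third position 4-fold.
Codon 6 TTG (Leu): third position 2-fold.
Codon 7 CTA (Leu): third position 4-fold.
Codon 8 TAC (Tyr): third position 2-fold.
Codon 9 TCT (Ser): third position 4-fold.
Codon 10 GGG (Gly): third position 4-fold.
Four-fold degenerate third positions: 7.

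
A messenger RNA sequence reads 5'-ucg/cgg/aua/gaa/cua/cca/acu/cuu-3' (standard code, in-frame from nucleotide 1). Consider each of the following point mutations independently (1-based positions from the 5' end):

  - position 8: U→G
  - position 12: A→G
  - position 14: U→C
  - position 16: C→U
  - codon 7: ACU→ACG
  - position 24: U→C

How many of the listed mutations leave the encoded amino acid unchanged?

3

Codon 3: AUA (Ile) → AGA (Arg) — missense.
Codon 4: GAA (Glu) → GAG (Glu) — synonymous.
Codon 5: CUA (Leu) → CCA (Pro) — missense.
Codon 6: CCA (Pro) → UCA (Ser) — missense.
Codon 7: ACU (Thr) → ACG (Thr) — synonymous.
Codon 8: CUU (Leu) → CUC (Leu) — synonymous.
Synonymous: 3 of 6.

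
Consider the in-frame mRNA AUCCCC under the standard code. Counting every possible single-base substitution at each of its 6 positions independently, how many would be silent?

5

Codon 1 (AUC, Ile): 2 synonymous substitutions.
Codon 2 (CCC, Pro): 3 synonymous substitutions.
Total: 2 + 3 = 5.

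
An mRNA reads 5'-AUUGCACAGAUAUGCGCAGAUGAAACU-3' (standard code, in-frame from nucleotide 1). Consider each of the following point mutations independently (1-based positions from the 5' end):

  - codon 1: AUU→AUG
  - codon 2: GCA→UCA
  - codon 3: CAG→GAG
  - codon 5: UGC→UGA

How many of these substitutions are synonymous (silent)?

0

Codon 1: AUU (Ile) → AUG (Met) — missense.
Codon 2: GCA (Ala) → UCA (Ser) — missense.
Codon 3: CAG (Gln) → GAG (Glu) — missense.
Codon 5: UGC (Cys) → UGA (Stop) — nonsense.
Synonymous: 0 of 4.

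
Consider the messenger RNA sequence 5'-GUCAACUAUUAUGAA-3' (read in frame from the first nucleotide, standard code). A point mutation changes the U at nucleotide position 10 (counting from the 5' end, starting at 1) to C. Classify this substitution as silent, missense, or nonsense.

missense

Position 10 falls in codon 4: UAU → Tyr.
After the substitution the codon is CAU → His.
Tyr ≠ His, so this is a missense mutation.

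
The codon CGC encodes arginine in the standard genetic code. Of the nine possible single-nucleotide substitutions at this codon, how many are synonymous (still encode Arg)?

3

Position 1: none → 0 synonymous.
Position 2: none → 0 synonymous.
Position 3: CGU, CGA, CGG → 3 synonymous.
Total: 0 + 0 + 3 = 3.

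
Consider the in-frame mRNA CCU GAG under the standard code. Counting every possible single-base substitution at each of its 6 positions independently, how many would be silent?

4

Codon 1 (CCU, Pro): 3 synonymous substitutions.
Codon 2 (GAG, Glu): 1 synonymous substitution.
Total: 3 + 1 = 4.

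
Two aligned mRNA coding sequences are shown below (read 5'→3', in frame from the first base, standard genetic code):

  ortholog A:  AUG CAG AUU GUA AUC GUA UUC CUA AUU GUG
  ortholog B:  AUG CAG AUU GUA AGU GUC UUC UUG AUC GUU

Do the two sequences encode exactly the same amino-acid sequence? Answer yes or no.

no

Codon 1: AUG Met / AUG Met — identical.
Codon 2: CAG Gln / CAG Gln — identical.
Codon 3: AUU Ile / AUU Ile — identical.
Codon 4: GUA Val / GUA Val — identical.
Codon 5: AUC Ile / AGU Ser — nonsynonymous.
Codon 6: GUA Val / GUC Val — synonymous.
Codon 7: UUC Phe / UUC Phe — identical.
Codon 8: CUA Leu / UUG Leu — synonymous.
Codon 9: AUU Ile / AUC Ile — synonymous.
Codon 10: GUG Val / GUU Val — synonymous.
Nonsynonymous differences: 1 → different protein.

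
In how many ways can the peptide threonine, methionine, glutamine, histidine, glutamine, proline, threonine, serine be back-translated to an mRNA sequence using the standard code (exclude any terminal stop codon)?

Thr: 4 codons.
Met: 1 codon.
Gln: 2 codons.
His: 2 codons.
Gln: 2 codons.
Pro: 4 codons.
Thr: 4 codons.
Ser: 6 codons.
4 × 1 × 2 × 2 × 2 × 4 × 4 × 6 = 3072.

3072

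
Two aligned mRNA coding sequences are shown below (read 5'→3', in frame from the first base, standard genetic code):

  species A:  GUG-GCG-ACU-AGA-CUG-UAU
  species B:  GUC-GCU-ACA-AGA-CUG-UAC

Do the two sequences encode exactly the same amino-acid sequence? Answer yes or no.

yes

Codon 1: GUG Val / GUC Val — synonymous.
Codon 2: GCG Ala / GCU Ala — synonymous.
Codon 3: ACU Thr / ACA Thr — synonymous.
Codon 4: AGA Arg / AGA Arg — identical.
Codon 5: CUG Leu / CUG Leu — identical.
Codon 6: UAU Tyr / UAC Tyr — synonymous.
Nonsynonymous differences: 0 → same protein.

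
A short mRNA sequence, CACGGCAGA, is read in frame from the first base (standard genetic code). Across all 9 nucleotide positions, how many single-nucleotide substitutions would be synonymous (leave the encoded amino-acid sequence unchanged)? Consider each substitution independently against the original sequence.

Codon 1 (CAC, His): 1 synonymous substitution.
Codon 2 (GGC, Gly): 3 synonymous substitutions.
Codon 3 (AGA, Arg): 2 synonymous substitutions.
Total: 1 + 3 + 2 = 6.

6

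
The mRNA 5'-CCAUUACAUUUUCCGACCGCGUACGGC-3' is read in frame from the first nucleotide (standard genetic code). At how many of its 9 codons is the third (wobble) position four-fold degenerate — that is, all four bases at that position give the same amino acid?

5

Codon 1 CCA (Pro): third position 4-fold.
Codon 2 UUA (Leu): third position 2-fold.
Codon 3 CAU (His): third position 2-fold.
Codon 4 UUU (Phe): third position 2-fold.
Codon 5 CCG (Pro): third position 4-fold.
Codon 6 ACC (Thr): third position 4-fold.
Codon 7 GCG (Ala): third position 4-fold.
Codon 8 UAC (Tyr): third position 2-fold.
Codon 9 GGC (Gly): third position 4-fold.
Four-fold degenerate third positions: 5.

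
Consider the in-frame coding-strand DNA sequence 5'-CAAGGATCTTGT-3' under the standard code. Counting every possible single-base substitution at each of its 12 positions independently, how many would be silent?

Codon 1 (CAA, Gln): 1 synonymous substitution.
Codon 2 (GGA, Gly): 3 synonymous substitutions.
Codon 3 (TCT, Ser): 3 synonymous substitutions.
Codon 4 (TGT, Cys): 1 synonymous substitution.
Total: 1 + 3 + 3 + 1 = 8.

8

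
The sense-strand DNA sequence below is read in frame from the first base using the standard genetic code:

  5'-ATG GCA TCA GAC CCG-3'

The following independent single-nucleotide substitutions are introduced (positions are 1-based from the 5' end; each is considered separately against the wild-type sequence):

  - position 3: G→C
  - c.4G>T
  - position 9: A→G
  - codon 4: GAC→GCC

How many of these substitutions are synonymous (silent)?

Codon 1: ATG (Met) → ATC (Ile) — missense.
Codon 2: GCA (Ala) → TCA (Ser) — missense.
Codon 3: TCA (Ser) → TCG (Ser) — synonymous.
Codon 4: GAC (Asp) → GCC (Ala) — missense.
Synonymous: 1 of 4.

1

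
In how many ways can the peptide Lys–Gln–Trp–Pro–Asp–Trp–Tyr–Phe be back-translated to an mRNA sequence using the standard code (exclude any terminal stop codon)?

128

Lys: 2 codons.
Gln: 2 codons.
Trp: 1 codon.
Pro: 4 codons.
Asp: 2 codons.
Trp: 1 codon.
Tyr: 2 codons.
Phe: 2 codons.
2 × 2 × 1 × 4 × 2 × 1 × 2 × 2 = 128.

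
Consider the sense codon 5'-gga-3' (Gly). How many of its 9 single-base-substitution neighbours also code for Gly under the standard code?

3

Position 1: none → 0 synonymous.
Position 2: none → 0 synonymous.
Position 3: GGT, GGC, GGG → 3 synonymous.
Total: 0 + 0 + 3 = 3.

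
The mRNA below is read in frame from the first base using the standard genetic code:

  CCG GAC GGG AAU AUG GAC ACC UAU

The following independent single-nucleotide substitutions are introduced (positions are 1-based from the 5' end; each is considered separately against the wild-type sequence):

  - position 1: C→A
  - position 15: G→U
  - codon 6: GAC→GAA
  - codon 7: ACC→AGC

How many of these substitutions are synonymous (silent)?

Codon 1: CCG (Pro) → ACG (Thr) — missense.
Codon 5: AUG (Met) → AUU (Ile) — missense.
Codon 6: GAC (Asp) → GAA (Glu) — missense.
Codon 7: ACC (Thr) → AGC (Ser) — missense.
Synonymous: 0 of 4.

0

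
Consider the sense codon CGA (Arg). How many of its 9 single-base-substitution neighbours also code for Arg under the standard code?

4

Position 1: AGA → 1 synonymous.
Position 2: none → 0 synonymous.
Position 3: CGU, CGC, CGG → 3 synonymous.
Total: 1 + 0 + 3 = 4.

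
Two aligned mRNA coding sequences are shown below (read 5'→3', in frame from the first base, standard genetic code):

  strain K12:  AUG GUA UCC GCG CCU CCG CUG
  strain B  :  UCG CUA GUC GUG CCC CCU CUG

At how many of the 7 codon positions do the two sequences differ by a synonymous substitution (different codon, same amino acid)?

2

Codon 1: AUG Met / UCG Ser — nonsynonymous.
Codon 2: GUA Val / CUA Leu — nonsynonymous.
Codon 3: UCC Ser / GUC Val — nonsynonymous.
Codon 4: GCG Ala / GUG Val — nonsynonymous.
Codon 5: CCU Pro / CCC Pro — synonymous.
Codon 6: CCG Pro / CCU Pro — synonymous.
Codon 7: CUG Leu / CUG Leu — identical.
Synonymous differences: 2.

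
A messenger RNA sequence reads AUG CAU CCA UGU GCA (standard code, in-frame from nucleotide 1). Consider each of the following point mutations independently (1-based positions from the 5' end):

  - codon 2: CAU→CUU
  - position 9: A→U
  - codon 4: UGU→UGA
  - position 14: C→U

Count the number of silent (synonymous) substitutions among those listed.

1

Codon 2: CAU (His) → CUU (Leu) — missense.
Codon 3: CCA (Pro) → CCU (Pro) — synonymous.
Codon 4: UGU (Cys) → UGA (Stop) — nonsense.
Codon 5: GCA (Ala) → GUA (Val) — missense.
Synonymous: 1 of 4.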